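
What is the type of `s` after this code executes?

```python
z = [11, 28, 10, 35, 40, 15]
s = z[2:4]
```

Slicing a list always returns a list

list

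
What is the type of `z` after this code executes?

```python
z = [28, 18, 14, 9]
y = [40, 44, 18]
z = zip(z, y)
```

zip() returns a zip iterator object

zip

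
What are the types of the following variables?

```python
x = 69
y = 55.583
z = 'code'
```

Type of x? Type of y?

x is int; y is float

int, float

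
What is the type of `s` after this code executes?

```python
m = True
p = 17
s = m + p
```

bool + int returns int (True is 1, so 1 + 17 = 18)

int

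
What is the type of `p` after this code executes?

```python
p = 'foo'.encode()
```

str.encode() returns bytes

bytes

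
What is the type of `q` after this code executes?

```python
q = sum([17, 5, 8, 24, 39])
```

sum() of ints returns int

int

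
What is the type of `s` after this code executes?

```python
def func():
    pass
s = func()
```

A function with no return statement returns None

NoneType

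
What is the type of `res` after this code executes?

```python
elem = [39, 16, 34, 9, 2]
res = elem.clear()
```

list.clear() returns None

NoneType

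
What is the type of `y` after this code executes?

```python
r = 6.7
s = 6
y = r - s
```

float - int returns float (6.7 - 6 = 0.7)

float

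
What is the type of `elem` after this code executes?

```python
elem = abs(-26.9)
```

abs() of float returns float

float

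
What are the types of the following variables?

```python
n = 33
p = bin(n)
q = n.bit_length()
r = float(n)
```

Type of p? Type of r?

bin() returns str; float() returns float

str, float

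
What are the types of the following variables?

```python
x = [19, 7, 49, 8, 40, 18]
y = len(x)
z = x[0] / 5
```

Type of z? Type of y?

int / int returns float; len() returns int

float, int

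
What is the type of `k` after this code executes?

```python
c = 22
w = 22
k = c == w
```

Equality comparison returns bool

bool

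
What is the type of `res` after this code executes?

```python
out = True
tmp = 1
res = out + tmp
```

bool + int returns int (True is 1, so 1 + 1 = 2)

int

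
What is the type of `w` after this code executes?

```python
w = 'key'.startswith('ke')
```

str.startswith() returns bool

bool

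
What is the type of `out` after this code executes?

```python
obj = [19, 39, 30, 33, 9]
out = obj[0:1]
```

Slicing a list always returns a list

list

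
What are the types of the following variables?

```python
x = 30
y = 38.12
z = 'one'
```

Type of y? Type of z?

y is float; z is str

float, str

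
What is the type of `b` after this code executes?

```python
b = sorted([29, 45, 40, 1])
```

sorted() always returns list

list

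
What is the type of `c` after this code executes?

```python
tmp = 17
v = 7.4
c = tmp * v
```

int * float returns float (17 * 7.4 = 125.8)

float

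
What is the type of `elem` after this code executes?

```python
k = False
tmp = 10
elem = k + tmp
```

bool + int returns int (False is 0, so 0 + 10 = 10)

int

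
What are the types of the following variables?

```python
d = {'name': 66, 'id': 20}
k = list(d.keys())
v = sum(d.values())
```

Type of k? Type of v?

list(...) returns list; sum of int values returns int

list, int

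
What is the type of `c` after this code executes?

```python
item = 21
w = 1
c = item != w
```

Comparison operators return bool

bool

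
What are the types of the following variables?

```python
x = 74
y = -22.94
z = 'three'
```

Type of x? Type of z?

x is int; z is str

int, str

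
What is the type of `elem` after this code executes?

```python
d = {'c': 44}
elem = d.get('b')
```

dict.get() returns None when key 'b' is not found and no default given

NoneType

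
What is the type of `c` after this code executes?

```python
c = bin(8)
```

bin() returns str representation

str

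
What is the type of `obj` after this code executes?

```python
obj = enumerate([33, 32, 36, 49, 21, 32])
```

enumerate() returns an enumerate iterator object

enumerate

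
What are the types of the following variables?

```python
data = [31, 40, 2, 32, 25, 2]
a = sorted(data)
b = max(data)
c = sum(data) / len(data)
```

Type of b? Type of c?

max of ints returns int; int / int returns float

int, float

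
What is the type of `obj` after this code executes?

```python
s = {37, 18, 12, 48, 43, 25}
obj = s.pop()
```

Popping from a set of ints returns int

int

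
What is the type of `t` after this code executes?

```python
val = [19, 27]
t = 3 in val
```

'in' operator returns bool

bool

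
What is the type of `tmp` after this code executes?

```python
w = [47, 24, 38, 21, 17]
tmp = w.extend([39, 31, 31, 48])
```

list.extend() returns None

NoneType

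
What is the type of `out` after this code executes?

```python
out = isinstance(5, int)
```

isinstance() returns bool

bool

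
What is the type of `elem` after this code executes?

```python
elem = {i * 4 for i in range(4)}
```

A set comprehension {expr for x in iterable} produces a set

set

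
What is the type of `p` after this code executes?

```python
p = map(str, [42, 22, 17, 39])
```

map() returns a map iterator object

map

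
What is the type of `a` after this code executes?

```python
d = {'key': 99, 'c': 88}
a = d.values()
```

.values() returns a dict_values view object

dict_values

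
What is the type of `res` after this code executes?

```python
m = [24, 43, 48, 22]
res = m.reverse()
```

list.reverse() returns None

NoneType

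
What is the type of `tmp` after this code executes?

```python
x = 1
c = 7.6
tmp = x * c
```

int * float returns float (1 * 7.6 = 7.6)

float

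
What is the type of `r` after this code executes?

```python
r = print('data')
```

print() returns None

NoneType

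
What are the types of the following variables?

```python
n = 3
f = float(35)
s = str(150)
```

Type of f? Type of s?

f is float; s is str

float, str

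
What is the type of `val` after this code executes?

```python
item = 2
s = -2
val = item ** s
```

int ** negative int returns float

float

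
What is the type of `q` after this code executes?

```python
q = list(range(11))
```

list(range(...)) returns list

list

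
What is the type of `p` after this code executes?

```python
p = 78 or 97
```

'or' returns the first truthy value (78, which is int)

int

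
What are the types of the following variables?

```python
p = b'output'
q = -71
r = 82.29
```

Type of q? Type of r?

q is int; r is float

int, float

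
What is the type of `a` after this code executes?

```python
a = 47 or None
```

'or' returns first truthy value (47, int)

int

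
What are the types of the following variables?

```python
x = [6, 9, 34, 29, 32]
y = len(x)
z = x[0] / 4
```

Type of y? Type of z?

len() returns int; int / int returns float

int, float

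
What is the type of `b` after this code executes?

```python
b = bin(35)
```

bin() returns str representation

str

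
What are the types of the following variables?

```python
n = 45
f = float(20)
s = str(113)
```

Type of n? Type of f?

n is int; f is float

int, float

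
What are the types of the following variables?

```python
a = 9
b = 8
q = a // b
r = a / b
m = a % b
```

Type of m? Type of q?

int % int returns int; int // int returns int

int, int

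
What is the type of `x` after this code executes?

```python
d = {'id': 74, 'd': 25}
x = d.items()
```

dict.items() returns a dict_items view

dict_items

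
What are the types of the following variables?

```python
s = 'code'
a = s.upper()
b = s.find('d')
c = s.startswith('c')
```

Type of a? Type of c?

str.upper() returns str; str.startswith() returns bool

str, bool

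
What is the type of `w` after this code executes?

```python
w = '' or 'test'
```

'or' returns first truthy value ('test', which is str)

str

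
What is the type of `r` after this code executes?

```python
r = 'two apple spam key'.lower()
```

str.lower() returns str

str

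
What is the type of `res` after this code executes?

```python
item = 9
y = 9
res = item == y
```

Equality comparison returns bool

bool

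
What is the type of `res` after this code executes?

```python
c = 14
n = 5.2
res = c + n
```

int + float returns float (14 + 5.2 = 19.2)

float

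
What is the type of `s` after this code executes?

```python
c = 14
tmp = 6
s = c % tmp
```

int % int returns int (14 % 6 = 2)

int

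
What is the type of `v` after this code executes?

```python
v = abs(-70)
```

abs() of int returns int

int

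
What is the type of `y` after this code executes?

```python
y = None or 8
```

'or' with None returns the other value (8, int)

int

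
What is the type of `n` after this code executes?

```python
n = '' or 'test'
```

'or' returns first truthy value ('test', which is str)

str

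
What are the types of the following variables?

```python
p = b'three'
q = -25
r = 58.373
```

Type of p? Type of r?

p is bytes; r is float

bytes, float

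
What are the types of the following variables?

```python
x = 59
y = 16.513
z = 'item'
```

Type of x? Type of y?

x is int; y is float

int, float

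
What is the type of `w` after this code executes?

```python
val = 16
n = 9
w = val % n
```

int % int returns int (16 % 9 = 7)

int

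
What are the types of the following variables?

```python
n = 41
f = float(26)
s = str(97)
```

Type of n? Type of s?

n is int; s is str

int, str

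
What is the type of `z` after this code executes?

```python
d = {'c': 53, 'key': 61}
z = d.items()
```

dict.items() returns a dict_items view

dict_items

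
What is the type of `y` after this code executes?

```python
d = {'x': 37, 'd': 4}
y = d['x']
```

Accessing dict[str, int] with key 'x' returns int value 37

int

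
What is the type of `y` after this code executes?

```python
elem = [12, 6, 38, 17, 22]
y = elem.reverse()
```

list.reverse() returns None

NoneType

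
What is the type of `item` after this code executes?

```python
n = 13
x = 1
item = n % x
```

int % int returns int (13 % 1 = 0)

int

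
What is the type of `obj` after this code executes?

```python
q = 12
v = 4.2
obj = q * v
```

int * float returns float (12 * 4.2 = 50.4)

float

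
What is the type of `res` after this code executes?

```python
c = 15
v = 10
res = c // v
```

int // int returns int (15 // 10 = 1)

int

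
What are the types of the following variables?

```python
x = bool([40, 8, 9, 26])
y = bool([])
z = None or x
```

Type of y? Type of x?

bool() returns bool; bool() returns bool

bool, bool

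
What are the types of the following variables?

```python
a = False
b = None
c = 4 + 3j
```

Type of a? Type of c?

a is bool; c is complex

bool, complex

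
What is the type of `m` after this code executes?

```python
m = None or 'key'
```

'or' with None returns the other value ('key', str)

str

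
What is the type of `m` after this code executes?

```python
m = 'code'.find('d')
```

str.find() returns int (index, or -1)

int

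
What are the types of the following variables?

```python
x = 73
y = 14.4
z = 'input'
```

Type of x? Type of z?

x is int; z is str

int, str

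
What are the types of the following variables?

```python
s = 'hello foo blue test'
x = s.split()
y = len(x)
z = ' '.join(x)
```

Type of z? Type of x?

str.join() returns str; str.split() returns list

str, list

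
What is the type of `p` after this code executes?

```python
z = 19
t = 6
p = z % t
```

int % int returns int (19 % 6 = 1)

int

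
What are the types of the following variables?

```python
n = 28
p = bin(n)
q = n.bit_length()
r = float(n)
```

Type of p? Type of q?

bin() returns str; int.bit_length() returns int

str, int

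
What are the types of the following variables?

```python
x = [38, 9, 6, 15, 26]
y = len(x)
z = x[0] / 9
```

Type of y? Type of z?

len() returns int; int / int returns float

int, float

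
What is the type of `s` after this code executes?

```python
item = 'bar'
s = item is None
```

'is' comparison returns bool

bool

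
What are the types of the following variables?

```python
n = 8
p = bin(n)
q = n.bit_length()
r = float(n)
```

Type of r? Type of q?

float() returns float; int.bit_length() returns int

float, int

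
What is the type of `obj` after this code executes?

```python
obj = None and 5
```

'and' returns first falsy value (None)

NoneType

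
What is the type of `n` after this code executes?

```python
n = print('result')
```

print() returns None

NoneType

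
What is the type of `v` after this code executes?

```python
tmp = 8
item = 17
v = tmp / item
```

int / int always returns float in Python 3 (8 / 17 = 0.470588)

float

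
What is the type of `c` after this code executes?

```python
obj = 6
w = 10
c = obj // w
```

int // int returns int (6 // 10 = 0)

int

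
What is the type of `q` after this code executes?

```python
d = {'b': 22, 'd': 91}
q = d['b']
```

Accessing dict[str, int] with key 'b' returns int value 22

int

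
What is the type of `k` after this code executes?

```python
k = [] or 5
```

'or' returns first truthy value (5, which is int)

int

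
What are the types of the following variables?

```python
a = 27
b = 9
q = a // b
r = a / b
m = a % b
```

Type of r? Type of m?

int / int returns float; int % int returns int

float, int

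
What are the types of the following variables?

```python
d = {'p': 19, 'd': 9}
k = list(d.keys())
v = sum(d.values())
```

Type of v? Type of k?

sum of int values returns int; list(...) returns list

int, list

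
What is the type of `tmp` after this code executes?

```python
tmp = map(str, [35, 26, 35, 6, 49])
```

map() returns a map iterator object

map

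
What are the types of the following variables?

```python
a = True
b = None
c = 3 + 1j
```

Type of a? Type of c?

a is bool; c is complex

bool, complex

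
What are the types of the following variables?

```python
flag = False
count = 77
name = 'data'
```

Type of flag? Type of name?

flag is bool; name is str

bool, str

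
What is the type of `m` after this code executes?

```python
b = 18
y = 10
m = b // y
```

int // int returns int (18 // 10 = 1)

int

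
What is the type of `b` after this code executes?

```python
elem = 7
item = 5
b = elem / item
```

int / int always returns float in Python 3 (7 / 5 = 1.4)

float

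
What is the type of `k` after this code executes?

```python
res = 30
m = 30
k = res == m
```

Equality comparison returns bool

bool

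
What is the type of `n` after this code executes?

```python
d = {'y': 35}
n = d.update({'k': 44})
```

dict.update() returns None

NoneType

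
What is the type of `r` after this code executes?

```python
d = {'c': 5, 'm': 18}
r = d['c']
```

Accessing dict[str, int] with key 'c' returns int value 5

int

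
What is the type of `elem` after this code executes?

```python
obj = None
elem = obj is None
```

'is' comparison returns bool

bool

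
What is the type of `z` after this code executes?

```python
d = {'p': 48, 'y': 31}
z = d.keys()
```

.keys() returns a dict_keys view object

dict_keys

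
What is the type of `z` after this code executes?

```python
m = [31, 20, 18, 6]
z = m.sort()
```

list.sort() returns None (sorts in place)

NoneType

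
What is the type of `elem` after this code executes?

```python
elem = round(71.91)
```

round() with no ndigits arg returns int

int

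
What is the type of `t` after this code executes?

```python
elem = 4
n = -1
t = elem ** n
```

int ** negative int returns float

float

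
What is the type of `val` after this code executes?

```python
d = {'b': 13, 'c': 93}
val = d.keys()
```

.keys() returns a dict_keys view object

dict_keys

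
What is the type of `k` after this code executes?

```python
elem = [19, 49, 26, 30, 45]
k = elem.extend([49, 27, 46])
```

list.extend() returns None

NoneType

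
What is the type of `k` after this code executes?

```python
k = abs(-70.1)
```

abs() of float returns float

float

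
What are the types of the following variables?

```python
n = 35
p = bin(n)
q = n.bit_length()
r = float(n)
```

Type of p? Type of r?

bin() returns str; float() returns float

str, float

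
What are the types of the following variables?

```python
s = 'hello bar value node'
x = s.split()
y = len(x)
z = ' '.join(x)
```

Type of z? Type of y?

str.join() returns str; len() returns int

str, int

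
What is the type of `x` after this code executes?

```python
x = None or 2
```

'or' with None returns the other value (2, int)

int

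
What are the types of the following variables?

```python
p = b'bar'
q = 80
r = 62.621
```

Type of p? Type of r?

p is bytes; r is float

bytes, float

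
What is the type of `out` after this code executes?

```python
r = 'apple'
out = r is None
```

'is' comparison returns bool

bool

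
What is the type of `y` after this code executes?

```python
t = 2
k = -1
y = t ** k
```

int ** negative int returns float

float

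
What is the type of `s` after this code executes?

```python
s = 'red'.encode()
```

str.encode() returns bytes

bytes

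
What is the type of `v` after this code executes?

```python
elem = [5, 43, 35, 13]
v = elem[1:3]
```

Slicing a list always returns a list

list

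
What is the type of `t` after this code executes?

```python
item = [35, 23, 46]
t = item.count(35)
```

list.count() returns int

int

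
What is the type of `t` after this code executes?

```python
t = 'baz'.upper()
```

str.upper() returns str

str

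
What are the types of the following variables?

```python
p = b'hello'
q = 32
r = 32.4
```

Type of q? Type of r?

q is int; r is float

int, float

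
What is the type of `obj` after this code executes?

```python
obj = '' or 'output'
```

'or' returns first truthy value ('output', which is str)

str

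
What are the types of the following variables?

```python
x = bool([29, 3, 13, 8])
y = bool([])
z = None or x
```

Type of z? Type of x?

None or <bool> returns the bool; bool() returns bool

bool, bool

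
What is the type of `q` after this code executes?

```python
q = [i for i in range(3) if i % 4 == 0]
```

A list comprehension [...] produces a list

list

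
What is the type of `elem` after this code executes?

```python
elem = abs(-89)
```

abs() of int returns int

int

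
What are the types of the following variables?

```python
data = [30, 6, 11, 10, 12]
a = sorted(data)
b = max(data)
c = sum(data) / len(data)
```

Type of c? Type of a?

int / int returns float; sorted() returns list

float, list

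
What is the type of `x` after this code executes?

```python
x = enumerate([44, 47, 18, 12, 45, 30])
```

enumerate() returns an enumerate iterator object

enumerate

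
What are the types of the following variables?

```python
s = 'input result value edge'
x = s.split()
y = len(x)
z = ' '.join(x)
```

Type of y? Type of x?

len() returns int; str.split() returns list

int, list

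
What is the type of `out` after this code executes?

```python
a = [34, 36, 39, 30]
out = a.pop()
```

list.pop() returns the popped element (int here)

int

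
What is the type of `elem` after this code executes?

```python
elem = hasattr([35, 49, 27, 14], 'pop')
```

hasattr() returns bool

bool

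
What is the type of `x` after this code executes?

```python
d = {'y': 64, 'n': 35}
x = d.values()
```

.values() returns a dict_values view object

dict_values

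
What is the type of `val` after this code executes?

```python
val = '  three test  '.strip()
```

str.strip() returns str

str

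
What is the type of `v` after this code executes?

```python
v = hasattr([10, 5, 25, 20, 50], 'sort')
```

hasattr() returns bool

bool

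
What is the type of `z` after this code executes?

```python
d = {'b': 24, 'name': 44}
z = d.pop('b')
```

dict.pop() returns the value (int)

int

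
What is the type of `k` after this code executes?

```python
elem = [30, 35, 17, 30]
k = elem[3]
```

Indexing a list of ints returns int (elem[3] = 30)

int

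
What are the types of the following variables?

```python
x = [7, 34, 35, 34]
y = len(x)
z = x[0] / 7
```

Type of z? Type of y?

int / int returns float; len() returns int

float, int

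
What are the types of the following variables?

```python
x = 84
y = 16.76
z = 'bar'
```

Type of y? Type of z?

y is float; z is str

float, str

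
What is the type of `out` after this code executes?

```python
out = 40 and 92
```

'and' returns the last value when all truthy (92, which is int)

int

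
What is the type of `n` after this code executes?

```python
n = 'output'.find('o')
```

str.find() returns int (index, or -1)

int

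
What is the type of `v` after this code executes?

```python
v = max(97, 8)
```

max() of ints returns int

int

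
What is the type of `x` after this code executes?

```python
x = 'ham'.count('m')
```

str.count() returns int

int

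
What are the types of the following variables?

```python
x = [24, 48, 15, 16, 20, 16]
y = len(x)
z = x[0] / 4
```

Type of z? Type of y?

int / int returns float; len() returns int

float, int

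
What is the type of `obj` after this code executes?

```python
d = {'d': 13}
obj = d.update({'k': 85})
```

dict.update() returns None

NoneType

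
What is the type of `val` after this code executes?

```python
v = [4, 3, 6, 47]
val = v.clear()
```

list.clear() returns None

NoneType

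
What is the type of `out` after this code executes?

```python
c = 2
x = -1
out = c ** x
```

int ** negative int returns float

float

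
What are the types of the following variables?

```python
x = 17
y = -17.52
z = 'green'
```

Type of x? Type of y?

x is int; y is float

int, float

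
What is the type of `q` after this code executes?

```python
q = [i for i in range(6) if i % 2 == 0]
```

A list comprehension [...] produces a list

list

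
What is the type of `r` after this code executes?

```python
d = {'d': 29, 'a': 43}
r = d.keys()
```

.keys() returns a dict_keys view object

dict_keys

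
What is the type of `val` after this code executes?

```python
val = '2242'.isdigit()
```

str.isdigit() returns bool

bool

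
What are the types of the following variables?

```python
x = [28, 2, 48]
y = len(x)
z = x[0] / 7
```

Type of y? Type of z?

len() returns int; int / int returns float

int, float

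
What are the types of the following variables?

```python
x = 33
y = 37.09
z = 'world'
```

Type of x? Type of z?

x is int; z is str

int, str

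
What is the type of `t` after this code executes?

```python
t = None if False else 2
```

Ternary: condition is False, else branch (2) taken → int

int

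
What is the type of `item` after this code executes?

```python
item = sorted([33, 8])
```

sorted() always returns list

list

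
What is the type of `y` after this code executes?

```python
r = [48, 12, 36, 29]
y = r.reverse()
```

list.reverse() returns None

NoneType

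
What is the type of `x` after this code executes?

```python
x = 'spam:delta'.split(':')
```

str.split() returns list

list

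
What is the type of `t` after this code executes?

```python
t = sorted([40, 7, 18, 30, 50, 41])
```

sorted() always returns list

list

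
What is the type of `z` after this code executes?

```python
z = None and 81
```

'and' returns first falsy value (None)

NoneType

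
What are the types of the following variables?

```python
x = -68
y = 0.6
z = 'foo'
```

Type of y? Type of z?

y is float; z is str

float, str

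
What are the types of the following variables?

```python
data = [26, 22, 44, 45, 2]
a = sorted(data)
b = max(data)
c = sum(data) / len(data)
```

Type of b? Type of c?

max of ints returns int; int / int returns float

int, float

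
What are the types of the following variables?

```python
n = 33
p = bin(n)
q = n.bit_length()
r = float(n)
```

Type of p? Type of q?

bin() returns str; int.bit_length() returns int

str, int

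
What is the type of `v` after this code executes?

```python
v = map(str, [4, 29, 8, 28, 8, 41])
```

map() returns a map iterator object

map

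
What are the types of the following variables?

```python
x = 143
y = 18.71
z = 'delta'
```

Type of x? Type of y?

x is int; y is float

int, float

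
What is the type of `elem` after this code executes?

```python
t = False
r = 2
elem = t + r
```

bool + int returns int (False is 0, so 0 + 2 = 2)

int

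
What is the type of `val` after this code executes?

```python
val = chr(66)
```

chr() returns str (single character)

str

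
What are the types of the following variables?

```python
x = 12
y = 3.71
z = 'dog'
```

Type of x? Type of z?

x is int; z is str

int, str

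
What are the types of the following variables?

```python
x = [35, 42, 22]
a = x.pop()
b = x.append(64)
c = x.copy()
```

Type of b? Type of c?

list.append() returns None; list.copy() returns list

NoneType, list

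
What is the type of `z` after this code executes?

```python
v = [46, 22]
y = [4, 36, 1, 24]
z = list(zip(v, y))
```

list(zip(...)) returns a list of tuples

list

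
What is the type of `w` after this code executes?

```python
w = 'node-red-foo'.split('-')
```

str.split() returns list

list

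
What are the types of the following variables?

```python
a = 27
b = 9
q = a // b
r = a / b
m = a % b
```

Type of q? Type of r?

int // int returns int; int / int returns float

int, float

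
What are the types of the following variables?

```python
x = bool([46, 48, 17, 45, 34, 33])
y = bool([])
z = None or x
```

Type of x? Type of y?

bool() returns bool; bool() returns bool

bool, bool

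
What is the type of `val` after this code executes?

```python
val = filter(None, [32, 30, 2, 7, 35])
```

filter() returns a filter iterator object

filter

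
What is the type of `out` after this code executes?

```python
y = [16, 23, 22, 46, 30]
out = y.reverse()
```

list.reverse() returns None

NoneType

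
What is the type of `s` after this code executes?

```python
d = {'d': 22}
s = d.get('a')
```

dict.get() returns None when key 'a' is not found and no default given

NoneType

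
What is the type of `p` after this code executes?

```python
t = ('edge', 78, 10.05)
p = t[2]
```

Index 2 of tuple is 10.05 which is float

float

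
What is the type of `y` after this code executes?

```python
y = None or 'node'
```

'or' with None returns the other value ('node', str)

str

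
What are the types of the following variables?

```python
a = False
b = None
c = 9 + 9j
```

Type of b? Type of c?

b is NoneType; c is complex

NoneType, complex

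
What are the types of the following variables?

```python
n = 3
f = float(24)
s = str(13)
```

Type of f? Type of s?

f is float; s is str

float, str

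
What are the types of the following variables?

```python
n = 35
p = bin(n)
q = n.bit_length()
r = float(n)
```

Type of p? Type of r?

bin() returns str; float() returns float

str, float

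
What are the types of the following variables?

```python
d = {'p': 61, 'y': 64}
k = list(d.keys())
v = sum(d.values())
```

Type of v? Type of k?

sum of int values returns int; list(...) returns list

int, list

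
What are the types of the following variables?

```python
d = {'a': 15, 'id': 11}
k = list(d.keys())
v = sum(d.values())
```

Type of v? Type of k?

sum of int values returns int; list(...) returns list

int, list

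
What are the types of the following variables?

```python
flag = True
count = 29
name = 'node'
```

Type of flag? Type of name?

flag is bool; name is str

bool, str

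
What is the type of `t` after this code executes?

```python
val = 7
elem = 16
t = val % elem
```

int % int returns int (7 % 16 = 7)

int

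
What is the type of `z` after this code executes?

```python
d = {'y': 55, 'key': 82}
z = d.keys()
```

.keys() returns a dict_keys view object

dict_keys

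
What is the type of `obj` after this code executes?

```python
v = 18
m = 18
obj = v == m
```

Equality comparison returns bool

bool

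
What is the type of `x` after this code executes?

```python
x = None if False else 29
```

Ternary: condition is False, else branch (29) taken → int

int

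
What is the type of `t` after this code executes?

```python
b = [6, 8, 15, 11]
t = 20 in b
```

'in' operator returns bool

bool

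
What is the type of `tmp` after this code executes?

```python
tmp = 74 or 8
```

'or' returns the first truthy value (74, which is int)

int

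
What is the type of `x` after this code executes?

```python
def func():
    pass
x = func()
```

A function with no return statement returns None

NoneType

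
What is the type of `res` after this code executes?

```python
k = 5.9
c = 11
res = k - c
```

float - int returns float (5.9 - 11 = -5.1)

float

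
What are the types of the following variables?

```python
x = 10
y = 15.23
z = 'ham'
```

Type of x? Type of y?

x is int; y is float

int, float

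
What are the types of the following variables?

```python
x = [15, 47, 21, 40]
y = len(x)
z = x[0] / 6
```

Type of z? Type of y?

int / int returns float; len() returns int

float, int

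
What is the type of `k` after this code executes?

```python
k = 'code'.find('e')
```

str.find() returns int (index, or -1)

int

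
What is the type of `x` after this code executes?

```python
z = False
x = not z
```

'not' always returns bool

bool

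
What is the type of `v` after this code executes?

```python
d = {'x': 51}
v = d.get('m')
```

dict.get() returns None when key 'm' is not found and no default given

NoneType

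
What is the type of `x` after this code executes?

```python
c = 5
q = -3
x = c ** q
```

int ** negative int returns float

float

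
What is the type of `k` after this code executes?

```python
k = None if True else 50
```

Ternary: condition is True, if branch (None) taken → NoneType

NoneType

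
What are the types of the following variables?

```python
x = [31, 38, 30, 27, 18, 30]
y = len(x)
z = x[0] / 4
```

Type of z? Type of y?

int / int returns float; len() returns int

float, int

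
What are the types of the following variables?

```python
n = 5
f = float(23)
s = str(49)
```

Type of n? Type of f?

n is int; f is float

int, float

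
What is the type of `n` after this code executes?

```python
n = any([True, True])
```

any() returns bool

bool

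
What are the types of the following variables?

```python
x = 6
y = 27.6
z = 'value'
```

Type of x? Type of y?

x is int; y is float

int, float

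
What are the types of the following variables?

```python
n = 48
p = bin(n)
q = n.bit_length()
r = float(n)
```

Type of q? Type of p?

int.bit_length() returns int; bin() returns str

int, str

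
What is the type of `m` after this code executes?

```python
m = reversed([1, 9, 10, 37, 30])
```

reversed() on a list returns a list_reverseiterator

list_reverseiterator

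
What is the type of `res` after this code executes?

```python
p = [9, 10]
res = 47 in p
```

'in' operator returns bool

bool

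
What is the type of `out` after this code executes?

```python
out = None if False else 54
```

Ternary: condition is False, else branch (54) taken → int

int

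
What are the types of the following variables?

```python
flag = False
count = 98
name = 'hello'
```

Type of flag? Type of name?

flag is bool; name is str

bool, str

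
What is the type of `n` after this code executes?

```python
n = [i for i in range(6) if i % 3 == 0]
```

A list comprehension [...] produces a list

list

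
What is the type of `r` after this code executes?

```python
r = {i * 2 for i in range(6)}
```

A set comprehension {expr for x in iterable} produces a set

set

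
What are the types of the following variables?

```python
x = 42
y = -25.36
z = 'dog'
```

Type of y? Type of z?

y is float; z is str

float, str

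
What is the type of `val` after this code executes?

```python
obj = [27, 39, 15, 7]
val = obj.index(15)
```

list.index() returns int

int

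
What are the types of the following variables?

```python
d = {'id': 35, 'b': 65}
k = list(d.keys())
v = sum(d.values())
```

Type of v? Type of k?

sum of int values returns int; list(...) returns list

int, list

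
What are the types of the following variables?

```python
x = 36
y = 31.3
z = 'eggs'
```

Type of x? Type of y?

x is int; y is float

int, float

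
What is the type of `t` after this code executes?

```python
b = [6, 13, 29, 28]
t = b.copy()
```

list.copy() returns list

list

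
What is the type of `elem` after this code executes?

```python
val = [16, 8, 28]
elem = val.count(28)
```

list.count() returns int

int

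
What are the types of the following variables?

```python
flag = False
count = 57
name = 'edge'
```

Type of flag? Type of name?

flag is bool; name is str

bool, str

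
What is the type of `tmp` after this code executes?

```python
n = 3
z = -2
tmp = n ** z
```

int ** negative int returns float

float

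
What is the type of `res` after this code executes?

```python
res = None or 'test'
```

'or' with None returns the other value ('test', str)

str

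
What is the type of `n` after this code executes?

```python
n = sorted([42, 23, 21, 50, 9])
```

sorted() always returns list

list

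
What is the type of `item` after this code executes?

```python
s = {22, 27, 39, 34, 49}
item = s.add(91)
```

set.add() returns None (mutates in place)

NoneType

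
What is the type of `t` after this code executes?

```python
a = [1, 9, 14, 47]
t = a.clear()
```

list.clear() returns None

NoneType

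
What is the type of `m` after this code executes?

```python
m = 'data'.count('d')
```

str.count() returns int

int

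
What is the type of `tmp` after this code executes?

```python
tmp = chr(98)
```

chr() returns str (single character)

str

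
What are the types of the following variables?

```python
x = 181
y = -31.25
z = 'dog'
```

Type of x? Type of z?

x is int; z is str

int, str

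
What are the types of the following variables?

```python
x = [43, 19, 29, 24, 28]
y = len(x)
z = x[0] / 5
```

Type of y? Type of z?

len() returns int; int / int returns float

int, float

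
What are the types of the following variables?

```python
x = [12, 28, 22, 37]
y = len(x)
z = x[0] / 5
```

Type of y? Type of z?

len() returns int; int / int returns float

int, float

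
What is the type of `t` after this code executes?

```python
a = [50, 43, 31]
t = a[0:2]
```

Slicing a list always returns a list

list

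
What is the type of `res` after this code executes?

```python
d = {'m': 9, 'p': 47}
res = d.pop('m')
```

dict.pop() returns the value (int)

int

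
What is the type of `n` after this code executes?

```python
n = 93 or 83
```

'or' returns the first truthy value (93, which is int)

int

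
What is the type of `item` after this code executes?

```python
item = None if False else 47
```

Ternary: condition is False, else branch (47) taken → int

int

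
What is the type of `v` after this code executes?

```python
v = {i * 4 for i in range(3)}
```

A set comprehension {expr for x in iterable} produces a set

set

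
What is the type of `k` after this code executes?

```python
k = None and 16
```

'and' returns first falsy value (None)

NoneType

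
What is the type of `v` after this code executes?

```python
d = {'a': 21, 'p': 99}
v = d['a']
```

Accessing dict[str, int] with key 'a' returns int value 21

int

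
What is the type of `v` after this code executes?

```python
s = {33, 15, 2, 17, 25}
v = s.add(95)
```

set.add() returns None (mutates in place)

NoneType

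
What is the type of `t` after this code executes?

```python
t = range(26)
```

range() returns a range object

range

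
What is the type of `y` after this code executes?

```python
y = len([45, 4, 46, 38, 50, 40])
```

len() always returns int

int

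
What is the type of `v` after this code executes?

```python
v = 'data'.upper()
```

str.upper() returns str

str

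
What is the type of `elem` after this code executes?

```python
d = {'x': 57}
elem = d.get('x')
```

dict.get() returns the value (int) when key is found

int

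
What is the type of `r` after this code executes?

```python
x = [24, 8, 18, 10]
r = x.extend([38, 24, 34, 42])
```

list.extend() returns None

NoneType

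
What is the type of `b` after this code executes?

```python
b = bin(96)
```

bin() returns str representation

str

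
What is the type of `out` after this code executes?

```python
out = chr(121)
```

chr() returns str (single character)

str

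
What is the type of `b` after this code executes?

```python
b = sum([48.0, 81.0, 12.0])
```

sum() of floats returns float

float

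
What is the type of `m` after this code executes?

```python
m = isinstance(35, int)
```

isinstance() returns bool

bool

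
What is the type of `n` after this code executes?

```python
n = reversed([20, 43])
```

reversed() on a list returns a list_reverseiterator

list_reverseiterator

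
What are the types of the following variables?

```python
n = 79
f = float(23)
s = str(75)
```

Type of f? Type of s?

f is float; s is str

float, str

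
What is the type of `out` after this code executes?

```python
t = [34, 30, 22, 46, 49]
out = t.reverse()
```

list.reverse() returns None

NoneType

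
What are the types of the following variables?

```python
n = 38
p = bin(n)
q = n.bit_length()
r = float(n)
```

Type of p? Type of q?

bin() returns str; int.bit_length() returns int

str, int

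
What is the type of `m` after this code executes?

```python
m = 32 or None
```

'or' returns first truthy value (32, int)

int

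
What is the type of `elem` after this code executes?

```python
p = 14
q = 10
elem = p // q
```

int // int returns int (14 // 10 = 1)

int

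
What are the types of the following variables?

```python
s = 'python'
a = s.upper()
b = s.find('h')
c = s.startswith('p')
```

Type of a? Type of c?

str.upper() returns str; str.startswith() returns bool

str, bool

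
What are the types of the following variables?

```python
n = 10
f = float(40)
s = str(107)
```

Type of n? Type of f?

n is int; f is float

int, float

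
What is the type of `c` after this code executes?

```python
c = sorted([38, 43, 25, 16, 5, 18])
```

sorted() always returns list

list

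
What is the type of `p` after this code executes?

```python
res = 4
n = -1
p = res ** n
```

int ** negative int returns float

float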